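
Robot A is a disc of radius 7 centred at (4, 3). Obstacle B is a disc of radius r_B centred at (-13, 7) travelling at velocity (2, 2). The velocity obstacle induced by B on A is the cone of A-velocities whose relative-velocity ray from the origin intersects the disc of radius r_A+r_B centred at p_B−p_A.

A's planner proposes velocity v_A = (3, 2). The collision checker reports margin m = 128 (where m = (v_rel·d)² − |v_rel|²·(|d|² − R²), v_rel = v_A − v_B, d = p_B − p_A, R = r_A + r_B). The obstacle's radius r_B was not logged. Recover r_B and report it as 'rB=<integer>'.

m = 128
d = (-17, 4);  v_rel = (1, 0),  |v_rel|² = 1
v_rel×d = (1)·(4) − (0)·(-17) = 4
since m = R²·1 − 4²:  R² = (16 + 128) / 1 = 144
R = √144 = 12  ⇒  r_B = 12 − 7 = 5

rB=5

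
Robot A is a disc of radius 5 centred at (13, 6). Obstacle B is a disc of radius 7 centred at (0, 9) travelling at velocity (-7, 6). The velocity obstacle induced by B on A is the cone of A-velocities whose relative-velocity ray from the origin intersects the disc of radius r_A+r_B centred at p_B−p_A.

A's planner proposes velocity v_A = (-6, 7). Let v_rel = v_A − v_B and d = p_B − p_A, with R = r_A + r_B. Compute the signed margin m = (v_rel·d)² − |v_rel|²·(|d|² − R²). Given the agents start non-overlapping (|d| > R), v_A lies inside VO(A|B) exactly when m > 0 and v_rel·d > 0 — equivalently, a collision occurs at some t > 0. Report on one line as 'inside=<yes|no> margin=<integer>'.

d = (-13, 3),  |d|² = 178;  R = 5+7 = 12,  c = 178−12² = 34
v_rel = (1, 1),  |v_rel|² = 2;  v_rel·d = (1)·(-13) + (1)·(3) = -10
2·t² + 20·t + 34 = 0  ⇒  m = (-10)² − 2·34 = 32
m = 32 > 0,  v_rel·d = -10 < 0  ⇒  outside

inside=no margin=32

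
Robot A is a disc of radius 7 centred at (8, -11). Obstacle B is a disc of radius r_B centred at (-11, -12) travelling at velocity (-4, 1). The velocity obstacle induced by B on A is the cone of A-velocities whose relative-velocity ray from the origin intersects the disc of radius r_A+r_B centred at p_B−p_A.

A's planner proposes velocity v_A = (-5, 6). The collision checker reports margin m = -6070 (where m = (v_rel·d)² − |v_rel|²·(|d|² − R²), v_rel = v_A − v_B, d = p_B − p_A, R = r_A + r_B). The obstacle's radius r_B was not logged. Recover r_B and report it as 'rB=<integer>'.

m = -6070
d = (-19, -1);  v_rel = (-1, 5),  |v_rel|² = 26
v_rel×d = (-1)·(-1) − (5)·(-19) = 96
since m = R²·26 − 96²:  R² = (9216 + -6070) / 26 = 121
R = √121 = 11  ⇒  r_B = 11 − 7 = 4

rB=4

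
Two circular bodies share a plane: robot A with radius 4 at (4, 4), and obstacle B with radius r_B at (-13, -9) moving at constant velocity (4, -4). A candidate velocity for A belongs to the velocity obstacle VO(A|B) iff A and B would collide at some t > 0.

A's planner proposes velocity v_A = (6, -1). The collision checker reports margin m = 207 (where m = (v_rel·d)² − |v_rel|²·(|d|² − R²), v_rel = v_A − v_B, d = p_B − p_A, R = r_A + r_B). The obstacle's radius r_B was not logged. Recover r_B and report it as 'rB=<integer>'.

m = 207
d = (-17, -13);  v_rel = (2, 3),  |v_rel|² = 13
v_rel×d = (2)·(-13) − (3)·(-17) = 25
since m = R²·13 − 25²:  R² = (625 + 207) / 13 = 64
R = √64 = 8  ⇒  r_B = 8 − 4 = 4

rB=4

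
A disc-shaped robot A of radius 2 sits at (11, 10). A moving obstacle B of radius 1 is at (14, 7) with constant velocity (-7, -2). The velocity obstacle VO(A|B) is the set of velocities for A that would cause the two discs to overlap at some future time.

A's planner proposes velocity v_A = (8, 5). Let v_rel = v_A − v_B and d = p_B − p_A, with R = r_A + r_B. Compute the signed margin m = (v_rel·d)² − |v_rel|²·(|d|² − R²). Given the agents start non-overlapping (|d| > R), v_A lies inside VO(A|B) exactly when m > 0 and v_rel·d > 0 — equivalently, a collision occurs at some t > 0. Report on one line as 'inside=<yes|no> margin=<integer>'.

d = (3, -3),  |d|² = 18;  R = 2+1 = 3,  c = 18−3² = 9
v_rel = (15, 7),  |v_rel|² = 274;  v_rel·d = (15)·(3) + (7)·(-3) = 24
274·t² − 48·t + 9 = 0  ⇒  m = 24² − 274·9 = -1890
m = -1890 < 0,  v_rel·d = 24 > 0  ⇒  outside

inside=no margin=-1890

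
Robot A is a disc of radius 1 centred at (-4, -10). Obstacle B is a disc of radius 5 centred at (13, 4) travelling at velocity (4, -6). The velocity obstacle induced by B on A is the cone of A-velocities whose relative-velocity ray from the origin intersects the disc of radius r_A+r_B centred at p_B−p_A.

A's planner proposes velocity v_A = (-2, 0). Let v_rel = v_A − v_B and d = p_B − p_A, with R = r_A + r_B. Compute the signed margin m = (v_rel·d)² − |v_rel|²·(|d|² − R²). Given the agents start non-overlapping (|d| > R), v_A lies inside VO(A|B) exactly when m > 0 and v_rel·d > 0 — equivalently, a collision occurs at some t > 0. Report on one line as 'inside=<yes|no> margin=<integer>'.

d = (17, 14),  |d|² = 485;  R = 1+5 = 6,  c = 485−6² = 449
v_rel = (-6, 6),  |v_rel|² = 72;  v_rel·d = (-6)·(17) + (6)·(14) = -18
72·t² + 36·t + 449 = 0  ⇒  m = (-18)² − 72·449 = -32004
m = -32004 < 0,  v_rel·d = -18 < 0  ⇒  outside

inside=no margin=-32004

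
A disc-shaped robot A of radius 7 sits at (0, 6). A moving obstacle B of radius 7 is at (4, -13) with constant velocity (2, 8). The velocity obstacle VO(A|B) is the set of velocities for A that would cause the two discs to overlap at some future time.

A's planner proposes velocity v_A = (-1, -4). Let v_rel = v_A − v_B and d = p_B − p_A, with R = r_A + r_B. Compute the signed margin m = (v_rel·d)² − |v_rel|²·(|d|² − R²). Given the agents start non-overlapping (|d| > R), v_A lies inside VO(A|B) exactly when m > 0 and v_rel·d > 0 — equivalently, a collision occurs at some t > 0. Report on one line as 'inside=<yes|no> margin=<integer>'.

d = (4, -19),  |d|² = 377;  R = 7+7 = 14,  c = 377−14² = 181
v_rel = (-3, -12),  |v_rel|² = 153;  v_rel·d = (-3)·(4) + (-12)·(-19) = 216
153·t² − 432·t + 181 = 0  ⇒  m = 216² − 153·181 = 18963
m = 18963 > 0,  v_rel·d = 216 > 0  ⇒  inside

inside=yes margin=18963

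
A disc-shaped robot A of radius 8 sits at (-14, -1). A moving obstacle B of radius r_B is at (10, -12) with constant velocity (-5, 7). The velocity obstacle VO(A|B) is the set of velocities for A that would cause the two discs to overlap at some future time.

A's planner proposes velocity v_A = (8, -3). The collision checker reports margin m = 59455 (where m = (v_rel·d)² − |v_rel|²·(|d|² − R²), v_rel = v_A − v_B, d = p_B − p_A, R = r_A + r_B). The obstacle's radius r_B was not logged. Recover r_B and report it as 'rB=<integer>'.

m = 59455
d = (24, -11);  v_rel = (13, -10),  |v_rel|² = 269
v_rel×d = (13)·(-11) − (-10)·(24) = 97
since m = R²·269 − 97²:  R² = (9409 + 59455) / 269 = 256
R = √256 = 16  ⇒  r_B = 16 − 8 = 8

rB=8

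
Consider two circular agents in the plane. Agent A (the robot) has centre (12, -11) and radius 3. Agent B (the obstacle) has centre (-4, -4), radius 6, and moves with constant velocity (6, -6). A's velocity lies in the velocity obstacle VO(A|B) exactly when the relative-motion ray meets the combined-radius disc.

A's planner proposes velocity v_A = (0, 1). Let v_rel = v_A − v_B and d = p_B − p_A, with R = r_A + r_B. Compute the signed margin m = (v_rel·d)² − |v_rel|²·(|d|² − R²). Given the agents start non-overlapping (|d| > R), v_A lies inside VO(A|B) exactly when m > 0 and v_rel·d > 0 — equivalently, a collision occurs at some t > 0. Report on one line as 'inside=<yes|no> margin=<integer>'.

d = (-16, 7),  |d|² = 305;  R = 3+6 = 9,  c = 305−9² = 224
v_rel = (-6, 7),  |v_rel|² = 85;  v_rel·d = (-6)·(-16) + (7)·(7) = 145
85·t² − 290·t + 224 = 0  ⇒  m = 145² − 85·224 = 1985
m = 1985 > 0,  v_rel·d = 145 > 0  ⇒  inside

inside=yes margin=1985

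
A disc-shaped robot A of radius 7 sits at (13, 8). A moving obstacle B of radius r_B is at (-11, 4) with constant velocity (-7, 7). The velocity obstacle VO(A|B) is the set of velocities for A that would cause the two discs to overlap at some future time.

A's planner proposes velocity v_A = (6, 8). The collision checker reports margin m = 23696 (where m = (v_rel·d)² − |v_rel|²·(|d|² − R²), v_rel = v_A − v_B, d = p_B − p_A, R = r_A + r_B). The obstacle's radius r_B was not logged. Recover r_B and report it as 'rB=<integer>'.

m = 23696
d = (-24, -4);  v_rel = (13, 1),  |v_rel|² = 170
v_rel×d = (13)·(-4) − (1)·(-24) = -28
since m = R²·170 − (-28)²:  R² = (784 + 23696) / 170 = 144
R = √144 = 12  ⇒  r_B = 12 − 7 = 5

rB=5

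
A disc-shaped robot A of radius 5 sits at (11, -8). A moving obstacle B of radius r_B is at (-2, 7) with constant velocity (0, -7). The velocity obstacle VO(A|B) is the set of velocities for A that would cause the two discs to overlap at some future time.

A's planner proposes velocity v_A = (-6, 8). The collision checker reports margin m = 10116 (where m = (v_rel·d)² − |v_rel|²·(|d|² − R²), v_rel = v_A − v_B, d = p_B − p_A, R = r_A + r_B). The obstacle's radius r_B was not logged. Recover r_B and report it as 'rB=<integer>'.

m = 10116
d = (-13, 15);  v_rel = (-6, 15),  |v_rel|² = 261
v_rel×d = (-6)·(15) − (15)·(-13) = 105
since m = R²·261 − 105²:  R² = (11025 + 10116) / 261 = 81
R = √81 = 9  ⇒  r_B = 9 − 5 = 4

rB=4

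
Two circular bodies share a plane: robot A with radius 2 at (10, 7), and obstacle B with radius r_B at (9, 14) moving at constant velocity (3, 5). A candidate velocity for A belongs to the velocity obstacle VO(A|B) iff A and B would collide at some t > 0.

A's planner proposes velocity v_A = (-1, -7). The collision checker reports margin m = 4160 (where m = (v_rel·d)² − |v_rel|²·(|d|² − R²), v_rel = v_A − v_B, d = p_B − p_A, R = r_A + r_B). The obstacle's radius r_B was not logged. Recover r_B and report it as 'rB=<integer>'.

m = 4160
d = (-1, 7);  v_rel = (-4, -12),  |v_rel|² = 160
v_rel×d = (-4)·(7) − (-12)·(-1) = -40
since m = R²·160 − (-40)²:  R² = (1600 + 4160) / 160 = 36
R = √36 = 6  ⇒  r_B = 6 − 2 = 4

rB=4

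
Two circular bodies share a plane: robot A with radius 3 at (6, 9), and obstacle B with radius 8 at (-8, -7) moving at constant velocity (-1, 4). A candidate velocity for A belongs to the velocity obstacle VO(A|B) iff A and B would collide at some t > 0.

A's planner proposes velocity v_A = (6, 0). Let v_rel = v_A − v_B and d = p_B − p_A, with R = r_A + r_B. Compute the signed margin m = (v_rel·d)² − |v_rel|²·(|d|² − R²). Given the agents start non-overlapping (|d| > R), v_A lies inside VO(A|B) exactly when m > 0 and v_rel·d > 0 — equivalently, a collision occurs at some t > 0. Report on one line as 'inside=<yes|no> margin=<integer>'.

d = (-14, -16),  |d|² = 452;  R = 3+8 = 11,  c = 452−11² = 331
v_rel = (7, -4),  |v_rel|² = 65;  v_rel·d = (7)·(-14) + (-4)·(-16) = -34
65·t² + 68·t + 331 = 0  ⇒  m = (-34)² − 65·331 = -20359
m = -20359 < 0,  v_rel·d = -34 < 0  ⇒  outside

inside=no margin=-20359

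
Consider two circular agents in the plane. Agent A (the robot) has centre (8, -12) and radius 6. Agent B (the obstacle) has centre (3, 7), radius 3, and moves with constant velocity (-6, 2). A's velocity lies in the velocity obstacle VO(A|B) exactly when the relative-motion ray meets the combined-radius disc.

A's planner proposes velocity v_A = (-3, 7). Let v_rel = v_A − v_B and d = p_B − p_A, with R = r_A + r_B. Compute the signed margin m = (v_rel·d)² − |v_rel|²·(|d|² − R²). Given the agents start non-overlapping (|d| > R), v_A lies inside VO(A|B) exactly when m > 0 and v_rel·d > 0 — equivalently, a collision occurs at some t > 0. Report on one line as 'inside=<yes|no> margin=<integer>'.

d = (-5, 19),  |d|² = 386;  R = 6+3 = 9,  c = 386−9² = 305
v_rel = (3, 5),  |v_rel|² = 34;  v_rel·d = (3)·(-5) + (5)·(19) = 80
34·t² − 160·t + 305 = 0  ⇒  m = 80² − 34·305 = -3970
m = -3970 < 0,  v_rel·d = 80 > 0  ⇒  outside

inside=no margin=-3970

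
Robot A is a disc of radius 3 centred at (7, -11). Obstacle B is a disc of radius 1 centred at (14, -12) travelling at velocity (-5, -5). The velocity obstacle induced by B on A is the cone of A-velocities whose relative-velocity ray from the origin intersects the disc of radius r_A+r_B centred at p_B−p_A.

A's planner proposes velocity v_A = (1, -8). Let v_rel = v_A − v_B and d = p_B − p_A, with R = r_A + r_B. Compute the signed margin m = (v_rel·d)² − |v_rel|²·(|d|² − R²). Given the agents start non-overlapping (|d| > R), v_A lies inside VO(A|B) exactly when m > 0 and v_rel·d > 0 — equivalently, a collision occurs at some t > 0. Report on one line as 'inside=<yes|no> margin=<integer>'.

d = (7, -1),  |d|² = 50;  R = 3+1 = 4,  c = 50−4² = 34
v_rel = (6, -3),  |v_rel|² = 45;  v_rel·d = (6)·(7) + (-3)·(-1) = 45
45·t² − 90·t + 34 = 0  ⇒  m = 45² − 45·34 = 495
m = 495 > 0,  v_rel·d = 45 > 0  ⇒  inside

inside=yes margin=495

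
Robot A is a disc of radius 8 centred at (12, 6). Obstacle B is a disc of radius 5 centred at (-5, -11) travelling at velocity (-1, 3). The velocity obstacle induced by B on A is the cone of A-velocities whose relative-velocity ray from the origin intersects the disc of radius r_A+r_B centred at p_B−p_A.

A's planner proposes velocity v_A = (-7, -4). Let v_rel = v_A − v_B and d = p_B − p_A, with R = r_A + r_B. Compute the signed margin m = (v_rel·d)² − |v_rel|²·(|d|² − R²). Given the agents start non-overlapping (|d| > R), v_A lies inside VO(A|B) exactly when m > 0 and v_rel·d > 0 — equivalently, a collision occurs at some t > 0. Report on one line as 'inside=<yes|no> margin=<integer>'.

d = (-17, -17),  |d|² = 578;  R = 8+5 = 13,  c = 578−13² = 409
v_rel = (-6, -7),  |v_rel|² = 85;  v_rel·d = (-6)·(-17) + (-7)·(-17) = 221
85·t² − 442·t + 409 = 0  ⇒  m = 221² − 85·409 = 14076
m = 14076 > 0,  v_rel·d = 221 > 0  ⇒  inside

inside=yes margin=14076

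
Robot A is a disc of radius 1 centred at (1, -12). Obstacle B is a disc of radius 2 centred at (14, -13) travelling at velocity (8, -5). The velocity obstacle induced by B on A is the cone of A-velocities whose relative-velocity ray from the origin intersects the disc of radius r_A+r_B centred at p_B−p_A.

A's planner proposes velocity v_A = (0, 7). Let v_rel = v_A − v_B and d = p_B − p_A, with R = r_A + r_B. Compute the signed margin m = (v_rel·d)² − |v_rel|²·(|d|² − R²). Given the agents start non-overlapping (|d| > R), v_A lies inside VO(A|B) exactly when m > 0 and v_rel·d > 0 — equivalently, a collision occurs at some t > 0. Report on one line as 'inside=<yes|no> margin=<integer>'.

d = (13, -1),  |d|² = 170;  R = 1+2 = 3,  c = 170−3² = 161
v_rel = (-8, 12),  |v_rel|² = 208;  v_rel·d = (-8)·(13) + (12)·(-1) = -116
208·t² + 232·t + 161 = 0  ⇒  m = (-116)² − 208·161 = -20032
m = -20032 < 0,  v_rel·d = -116 < 0  ⇒  outside

inside=no margin=-20032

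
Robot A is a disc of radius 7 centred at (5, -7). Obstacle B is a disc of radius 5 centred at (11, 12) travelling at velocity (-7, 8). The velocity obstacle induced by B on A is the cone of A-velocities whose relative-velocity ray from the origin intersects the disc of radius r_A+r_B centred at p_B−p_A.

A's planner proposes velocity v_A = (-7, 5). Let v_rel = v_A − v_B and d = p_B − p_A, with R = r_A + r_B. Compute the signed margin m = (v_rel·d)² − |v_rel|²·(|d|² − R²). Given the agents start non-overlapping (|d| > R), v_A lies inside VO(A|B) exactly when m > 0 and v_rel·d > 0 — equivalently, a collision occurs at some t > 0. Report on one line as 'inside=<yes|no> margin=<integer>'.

d = (6, 19),  |d|² = 397;  R = 7+5 = 12,  c = 397−12² = 253
v_rel = (0, -3),  |v_rel|² = 9;  v_rel·d = (0)·(6) + (-3)·(19) = -57
9·t² + 114·t + 253 = 0  ⇒  m = (-57)² − 9·253 = 972
m = 972 > 0,  v_rel·d = -57 < 0  ⇒  outside

inside=no margin=972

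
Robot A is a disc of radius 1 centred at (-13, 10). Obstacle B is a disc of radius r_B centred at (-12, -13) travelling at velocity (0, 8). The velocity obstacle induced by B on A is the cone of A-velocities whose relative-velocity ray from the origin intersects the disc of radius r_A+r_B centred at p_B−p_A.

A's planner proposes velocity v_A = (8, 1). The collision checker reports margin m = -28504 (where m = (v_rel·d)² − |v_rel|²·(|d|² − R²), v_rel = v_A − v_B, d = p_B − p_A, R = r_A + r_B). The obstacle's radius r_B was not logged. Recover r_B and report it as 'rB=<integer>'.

m = -28504
d = (1, -23);  v_rel = (8, -7),  |v_rel|² = 113
v_rel×d = (8)·(-23) − (-7)·(1) = -177
since m = R²·113 − (-177)²:  R² = (31329 + -28504) / 113 = 25
R = √25 = 5  ⇒  r_B = 5 − 1 = 4

rB=4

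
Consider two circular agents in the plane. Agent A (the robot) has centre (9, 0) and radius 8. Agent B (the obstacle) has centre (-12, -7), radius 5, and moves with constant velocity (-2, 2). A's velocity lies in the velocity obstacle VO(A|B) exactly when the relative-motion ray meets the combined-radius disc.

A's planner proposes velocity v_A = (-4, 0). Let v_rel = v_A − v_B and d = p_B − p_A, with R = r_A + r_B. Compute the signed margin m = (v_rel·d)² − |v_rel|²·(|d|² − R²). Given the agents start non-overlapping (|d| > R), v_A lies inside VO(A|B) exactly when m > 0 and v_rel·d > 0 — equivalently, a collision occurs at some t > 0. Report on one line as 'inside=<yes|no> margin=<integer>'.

d = (-21, -7),  |d|² = 490;  R = 8+5 = 13,  c = 490−13² = 321
v_rel = (-2, -2),  |v_rel|² = 8;  v_rel·d = (-2)·(-21) + (-2)·(-7) = 56
8·t² − 112·t + 321 = 0  ⇒  m = 56² − 8·321 = 568
m = 568 > 0,  v_rel·d = 56 > 0  ⇒  inside

inside=yes margin=568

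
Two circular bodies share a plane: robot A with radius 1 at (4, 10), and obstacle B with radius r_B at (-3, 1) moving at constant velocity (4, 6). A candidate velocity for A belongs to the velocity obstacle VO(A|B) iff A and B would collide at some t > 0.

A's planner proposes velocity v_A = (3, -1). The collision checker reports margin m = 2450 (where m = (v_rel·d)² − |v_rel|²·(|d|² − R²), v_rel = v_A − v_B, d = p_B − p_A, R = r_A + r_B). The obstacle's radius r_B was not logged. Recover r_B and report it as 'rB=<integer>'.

m = 2450
d = (-7, -9);  v_rel = (-1, -7),  |v_rel|² = 50
v_rel×d = (-1)·(-9) − (-7)·(-7) = -40
since m = R²·50 − (-40)²:  R² = (1600 + 2450) / 50 = 81
R = √81 = 9  ⇒  r_B = 9 − 1 = 8

rB=8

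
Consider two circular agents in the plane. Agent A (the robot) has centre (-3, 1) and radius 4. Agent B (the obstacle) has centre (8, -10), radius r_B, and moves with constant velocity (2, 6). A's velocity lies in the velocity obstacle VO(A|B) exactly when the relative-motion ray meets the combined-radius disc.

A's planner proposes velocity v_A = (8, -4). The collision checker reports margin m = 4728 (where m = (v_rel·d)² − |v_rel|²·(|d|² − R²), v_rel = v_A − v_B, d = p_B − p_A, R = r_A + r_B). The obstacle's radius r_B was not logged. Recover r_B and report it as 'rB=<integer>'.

m = 4728
d = (11, -11);  v_rel = (6, -10),  |v_rel|² = 136
v_rel×d = (6)·(-11) − (-10)·(11) = 44
since m = R²·136 − 44²:  R² = (1936 + 4728) / 136 = 49
R = √49 = 7  ⇒  r_B = 7 − 4 = 3

rB=3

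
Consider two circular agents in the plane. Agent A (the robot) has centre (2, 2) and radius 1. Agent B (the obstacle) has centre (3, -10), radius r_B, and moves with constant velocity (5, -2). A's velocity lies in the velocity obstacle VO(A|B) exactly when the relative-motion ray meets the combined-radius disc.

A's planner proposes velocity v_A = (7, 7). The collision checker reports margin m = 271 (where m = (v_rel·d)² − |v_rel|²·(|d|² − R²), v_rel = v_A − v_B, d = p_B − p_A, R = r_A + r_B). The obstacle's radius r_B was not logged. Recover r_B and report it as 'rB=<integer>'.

m = 271
d = (1, -12);  v_rel = (2, 9),  |v_rel|² = 85
v_rel×d = (2)·(-12) − (9)·(1) = -33
since m = R²·85 − (-33)²:  R² = (1089 + 271) / 85 = 16
R = √16 = 4  ⇒  r_B = 4 − 1 = 3

rB=3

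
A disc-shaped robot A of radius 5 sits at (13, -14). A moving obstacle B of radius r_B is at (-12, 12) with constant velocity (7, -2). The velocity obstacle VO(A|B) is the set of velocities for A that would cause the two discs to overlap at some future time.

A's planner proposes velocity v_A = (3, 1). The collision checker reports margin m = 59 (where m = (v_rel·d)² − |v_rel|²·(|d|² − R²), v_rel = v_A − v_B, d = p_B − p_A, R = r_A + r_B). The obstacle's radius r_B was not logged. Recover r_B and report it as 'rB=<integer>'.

m = 59
d = (-25, 26);  v_rel = (-4, 3),  |v_rel|² = 25
v_rel×d = (-4)·(26) − (3)·(-25) = -29
since m = R²·25 − (-29)²:  R² = (841 + 59) / 25 = 36
R = √36 = 6  ⇒  r_B = 6 − 5 = 1

rB=1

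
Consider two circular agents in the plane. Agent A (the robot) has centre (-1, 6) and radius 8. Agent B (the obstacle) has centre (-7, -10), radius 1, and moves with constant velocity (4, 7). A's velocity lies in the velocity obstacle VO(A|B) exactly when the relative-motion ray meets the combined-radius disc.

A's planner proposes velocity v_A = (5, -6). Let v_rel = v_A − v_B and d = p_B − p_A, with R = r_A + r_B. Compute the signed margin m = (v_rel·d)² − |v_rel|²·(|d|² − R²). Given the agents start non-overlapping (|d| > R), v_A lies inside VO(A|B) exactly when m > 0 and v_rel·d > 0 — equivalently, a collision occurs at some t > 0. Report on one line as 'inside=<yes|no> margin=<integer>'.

d = (-6, -16),  |d|² = 292;  R = 8+1 = 9,  c = 292−9² = 211
v_rel = (1, -13),  |v_rel|² = 170;  v_rel·d = (1)·(-6) + (-13)·(-16) = 202
170·t² − 404·t + 211 = 0  ⇒  m = 202² − 170·211 = 4934
m = 4934 > 0,  v_rel·d = 202 > 0  ⇒  inside

inside=yes margin=4934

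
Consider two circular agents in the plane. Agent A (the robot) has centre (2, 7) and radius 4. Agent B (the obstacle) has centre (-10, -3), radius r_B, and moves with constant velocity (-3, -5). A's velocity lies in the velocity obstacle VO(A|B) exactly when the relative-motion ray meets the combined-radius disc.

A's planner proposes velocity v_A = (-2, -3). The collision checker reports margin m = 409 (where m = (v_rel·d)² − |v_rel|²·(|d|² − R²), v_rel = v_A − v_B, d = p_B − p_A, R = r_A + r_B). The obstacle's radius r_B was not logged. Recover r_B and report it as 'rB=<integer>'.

m = 409
d = (-12, -10);  v_rel = (1, 2),  |v_rel|² = 5
v_rel×d = (1)·(-10) − (2)·(-12) = 14
since m = R²·5 − 14²:  R² = (196 + 409) / 5 = 121
R = √121 = 11  ⇒  r_B = 11 − 4 = 7

rB=7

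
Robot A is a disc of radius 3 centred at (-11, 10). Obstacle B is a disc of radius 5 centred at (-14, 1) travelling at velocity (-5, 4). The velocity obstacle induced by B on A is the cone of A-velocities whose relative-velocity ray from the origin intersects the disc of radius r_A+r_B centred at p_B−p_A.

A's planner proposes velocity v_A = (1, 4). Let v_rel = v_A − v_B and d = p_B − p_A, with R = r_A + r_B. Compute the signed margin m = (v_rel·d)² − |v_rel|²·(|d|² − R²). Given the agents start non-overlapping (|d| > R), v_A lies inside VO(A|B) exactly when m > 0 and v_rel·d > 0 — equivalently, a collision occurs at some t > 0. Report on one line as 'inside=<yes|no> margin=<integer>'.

d = (-3, -9),  |d|² = 90;  R = 3+5 = 8,  c = 90−8² = 26
v_rel = (6, 0),  |v_rel|² = 36;  v_rel·d = (6)·(-3) + (0)·(-9) = -18
36·t² + 36·t + 26 = 0  ⇒  m = (-18)² − 36·26 = -612
m = -612 < 0,  v_rel·d = -18 < 0  ⇒  outside

inside=no margin=-612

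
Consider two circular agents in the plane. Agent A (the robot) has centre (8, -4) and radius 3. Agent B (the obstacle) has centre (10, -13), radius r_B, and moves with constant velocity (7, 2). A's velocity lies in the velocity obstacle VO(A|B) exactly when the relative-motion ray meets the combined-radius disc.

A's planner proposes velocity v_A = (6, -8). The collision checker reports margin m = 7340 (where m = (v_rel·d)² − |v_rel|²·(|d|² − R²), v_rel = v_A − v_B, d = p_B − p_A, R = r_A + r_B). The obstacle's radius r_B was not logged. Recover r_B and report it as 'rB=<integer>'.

m = 7340
d = (2, -9);  v_rel = (-1, -10),  |v_rel|² = 101
v_rel×d = (-1)·(-9) − (-10)·(2) = 29
since m = R²·101 − 29²:  R² = (841 + 7340) / 101 = 81
R = √81 = 9  ⇒  r_B = 9 − 3 = 6

rB=6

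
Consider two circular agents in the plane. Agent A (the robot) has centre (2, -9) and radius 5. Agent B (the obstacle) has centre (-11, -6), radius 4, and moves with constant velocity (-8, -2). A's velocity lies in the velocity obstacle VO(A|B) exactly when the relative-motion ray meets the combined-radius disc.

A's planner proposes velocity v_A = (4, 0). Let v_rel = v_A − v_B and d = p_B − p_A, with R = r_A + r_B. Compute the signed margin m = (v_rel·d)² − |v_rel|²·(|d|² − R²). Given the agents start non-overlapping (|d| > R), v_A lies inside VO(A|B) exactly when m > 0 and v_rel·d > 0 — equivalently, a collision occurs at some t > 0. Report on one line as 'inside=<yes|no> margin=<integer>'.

d = (-13, 3),  |d|² = 178;  R = 5+4 = 9,  c = 178−9² = 97
v_rel = (12, 2),  |v_rel|² = 148;  v_rel·d = (12)·(-13) + (2)·(3) = -150
148·t² + 300·t + 97 = 0  ⇒  m = (-150)² − 148·97 = 8144
m = 8144 > 0,  v_rel·d = -150 < 0  ⇒  outside

inside=no margin=8144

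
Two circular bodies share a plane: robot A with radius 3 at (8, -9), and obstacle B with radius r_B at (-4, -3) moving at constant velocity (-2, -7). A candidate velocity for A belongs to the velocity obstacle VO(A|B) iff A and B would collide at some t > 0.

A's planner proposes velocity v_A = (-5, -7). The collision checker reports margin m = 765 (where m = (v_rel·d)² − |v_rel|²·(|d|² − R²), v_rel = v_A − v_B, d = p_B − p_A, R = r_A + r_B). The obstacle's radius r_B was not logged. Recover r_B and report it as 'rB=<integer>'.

m = 765
d = (-12, 6);  v_rel = (-3, 0),  |v_rel|² = 9
v_rel×d = (-3)·(6) − (0)·(-12) = -18
since m = R²·9 − (-18)²:  R² = (324 + 765) / 9 = 121
R = √121 = 11  ⇒  r_B = 11 − 3 = 8

rB=8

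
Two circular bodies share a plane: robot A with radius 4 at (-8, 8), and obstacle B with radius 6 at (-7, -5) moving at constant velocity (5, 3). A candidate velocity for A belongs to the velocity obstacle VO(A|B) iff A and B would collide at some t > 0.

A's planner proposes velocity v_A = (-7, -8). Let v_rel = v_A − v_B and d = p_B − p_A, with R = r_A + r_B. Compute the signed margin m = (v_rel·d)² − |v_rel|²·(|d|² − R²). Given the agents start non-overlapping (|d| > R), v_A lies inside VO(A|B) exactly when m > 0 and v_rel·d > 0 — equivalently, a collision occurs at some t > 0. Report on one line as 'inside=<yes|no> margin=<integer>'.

d = (1, -13),  |d|² = 170;  R = 4+6 = 10,  c = 170−10² = 70
v_rel = (-12, -11),  |v_rel|² = 265;  v_rel·d = (-12)·(1) + (-11)·(-13) = 131
265·t² − 262·t + 70 = 0  ⇒  m = 131² − 265·70 = -1389
m = -1389 < 0,  v_rel·d = 131 > 0  ⇒  outside

inside=no margin=-1389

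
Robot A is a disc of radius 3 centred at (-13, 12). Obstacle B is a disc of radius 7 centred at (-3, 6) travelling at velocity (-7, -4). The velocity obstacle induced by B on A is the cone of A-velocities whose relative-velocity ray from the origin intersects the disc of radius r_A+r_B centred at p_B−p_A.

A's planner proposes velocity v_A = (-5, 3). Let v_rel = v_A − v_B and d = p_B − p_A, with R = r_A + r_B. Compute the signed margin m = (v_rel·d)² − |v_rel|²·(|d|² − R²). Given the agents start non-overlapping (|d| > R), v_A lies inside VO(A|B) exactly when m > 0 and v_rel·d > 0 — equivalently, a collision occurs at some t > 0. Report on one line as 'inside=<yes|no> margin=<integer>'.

d = (10, -6),  |d|² = 136;  R = 3+7 = 10,  c = 136−10² = 36
v_rel = (2, 7),  |v_rel|² = 53;  v_rel·d = (2)·(10) + (7)·(-6) = -22
53·t² + 44·t + 36 = 0  ⇒  m = (-22)² − 53·36 = -1424
m = -1424 < 0,  v_rel·d = -22 < 0  ⇒  outside

inside=no margin=-1424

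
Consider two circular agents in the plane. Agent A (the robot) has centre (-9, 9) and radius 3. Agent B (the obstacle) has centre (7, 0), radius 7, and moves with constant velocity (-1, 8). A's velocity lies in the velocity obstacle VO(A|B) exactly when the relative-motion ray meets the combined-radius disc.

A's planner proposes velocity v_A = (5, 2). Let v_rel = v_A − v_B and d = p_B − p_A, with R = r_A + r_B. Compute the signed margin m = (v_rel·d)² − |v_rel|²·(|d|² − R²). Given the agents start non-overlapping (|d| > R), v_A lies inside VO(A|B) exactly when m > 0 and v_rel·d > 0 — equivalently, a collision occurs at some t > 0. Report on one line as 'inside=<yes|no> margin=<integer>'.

d = (16, -9),  |d|² = 337;  R = 3+7 = 10,  c = 337−10² = 237
v_rel = (6, -6),  |v_rel|² = 72;  v_rel·d = (6)·(16) + (-6)·(-9) = 150
72·t² − 300·t + 237 = 0  ⇒  m = 150² − 72·237 = 5436
m = 5436 > 0,  v_rel·d = 150 > 0  ⇒  inside

inside=yes margin=5436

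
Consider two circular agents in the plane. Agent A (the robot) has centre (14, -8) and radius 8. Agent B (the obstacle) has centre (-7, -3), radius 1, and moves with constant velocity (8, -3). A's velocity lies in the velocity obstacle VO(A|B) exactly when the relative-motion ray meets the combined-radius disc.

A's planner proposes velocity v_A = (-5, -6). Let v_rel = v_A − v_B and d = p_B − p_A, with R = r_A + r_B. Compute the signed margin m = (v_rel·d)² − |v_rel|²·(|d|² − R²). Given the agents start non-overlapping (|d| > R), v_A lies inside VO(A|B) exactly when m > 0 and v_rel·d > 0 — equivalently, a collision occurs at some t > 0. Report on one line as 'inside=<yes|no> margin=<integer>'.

d = (-21, 5),  |d|² = 466;  R = 8+1 = 9,  c = 466−9² = 385
v_rel = (-13, -3),  |v_rel|² = 178;  v_rel·d = (-13)·(-21) + (-3)·(5) = 258
178·t² − 516·t + 385 = 0  ⇒  m = 258² − 178·385 = -1966
m = -1966 < 0,  v_rel·d = 258 > 0  ⇒  outside

inside=no margin=-1966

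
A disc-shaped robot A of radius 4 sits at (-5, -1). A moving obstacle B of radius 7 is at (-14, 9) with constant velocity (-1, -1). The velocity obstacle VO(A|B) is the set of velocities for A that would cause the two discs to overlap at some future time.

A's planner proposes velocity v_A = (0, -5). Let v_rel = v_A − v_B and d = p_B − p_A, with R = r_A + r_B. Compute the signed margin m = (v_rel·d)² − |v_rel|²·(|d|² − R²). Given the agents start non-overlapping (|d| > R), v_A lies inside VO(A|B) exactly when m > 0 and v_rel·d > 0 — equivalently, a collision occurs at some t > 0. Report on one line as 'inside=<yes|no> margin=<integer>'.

d = (-9, 10),  |d|² = 181;  R = 4+7 = 11,  c = 181−11² = 60
v_rel = (1, -4),  |v_rel|² = 17;  v_rel·d = (1)·(-9) + (-4)·(10) = -49
17·t² + 98·t + 60 = 0  ⇒  m = (-49)² − 17·60 = 1381
m = 1381 > 0,  v_rel·d = -49 < 0  ⇒  outside

inside=no margin=1381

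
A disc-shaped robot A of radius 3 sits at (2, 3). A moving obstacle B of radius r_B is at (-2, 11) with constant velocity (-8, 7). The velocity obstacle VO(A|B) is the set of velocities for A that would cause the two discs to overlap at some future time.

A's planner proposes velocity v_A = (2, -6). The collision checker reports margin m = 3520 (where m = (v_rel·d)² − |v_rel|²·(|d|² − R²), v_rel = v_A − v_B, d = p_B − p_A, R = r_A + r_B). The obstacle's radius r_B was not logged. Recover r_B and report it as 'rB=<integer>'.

m = 3520
d = (-4, 8);  v_rel = (10, -13),  |v_rel|² = 269
v_rel×d = (10)·(8) − (-13)·(-4) = 28
since m = R²·269 − 28²:  R² = (784 + 3520) / 269 = 16
R = √16 = 4  ⇒  r_B = 4 − 3 = 1

rB=1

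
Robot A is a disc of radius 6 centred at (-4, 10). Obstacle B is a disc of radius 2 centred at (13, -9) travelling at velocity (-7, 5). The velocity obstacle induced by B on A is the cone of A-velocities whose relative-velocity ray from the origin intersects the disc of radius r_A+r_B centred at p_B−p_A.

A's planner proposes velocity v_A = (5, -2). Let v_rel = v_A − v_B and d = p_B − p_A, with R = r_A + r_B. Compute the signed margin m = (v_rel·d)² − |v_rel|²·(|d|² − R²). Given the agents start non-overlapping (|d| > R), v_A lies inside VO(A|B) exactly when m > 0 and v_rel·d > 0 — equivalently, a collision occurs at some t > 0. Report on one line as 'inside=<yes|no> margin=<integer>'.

d = (17, -19),  |d|² = 650;  R = 6+2 = 8,  c = 650−8² = 586
v_rel = (12, -7),  |v_rel|² = 193;  v_rel·d = (12)·(17) + (-7)·(-19) = 337
193·t² − 674·t + 586 = 0  ⇒  m = 337² − 193·586 = 471
m = 471 > 0,  v_rel·d = 337 > 0  ⇒  inside

inside=yes margin=471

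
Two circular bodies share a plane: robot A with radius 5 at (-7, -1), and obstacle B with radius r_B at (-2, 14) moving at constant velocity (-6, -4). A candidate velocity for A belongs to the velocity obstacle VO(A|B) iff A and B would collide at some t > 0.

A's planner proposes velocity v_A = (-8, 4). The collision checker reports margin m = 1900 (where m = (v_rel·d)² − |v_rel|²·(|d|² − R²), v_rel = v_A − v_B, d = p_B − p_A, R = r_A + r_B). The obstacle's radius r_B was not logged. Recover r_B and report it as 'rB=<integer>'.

m = 1900
d = (5, 15);  v_rel = (-2, 8),  |v_rel|² = 68
v_rel×d = (-2)·(15) − (8)·(5) = -70
since m = R²·68 − (-70)²:  R² = (4900 + 1900) / 68 = 100
R = √100 = 10  ⇒  r_B = 10 − 5 = 5

rB=5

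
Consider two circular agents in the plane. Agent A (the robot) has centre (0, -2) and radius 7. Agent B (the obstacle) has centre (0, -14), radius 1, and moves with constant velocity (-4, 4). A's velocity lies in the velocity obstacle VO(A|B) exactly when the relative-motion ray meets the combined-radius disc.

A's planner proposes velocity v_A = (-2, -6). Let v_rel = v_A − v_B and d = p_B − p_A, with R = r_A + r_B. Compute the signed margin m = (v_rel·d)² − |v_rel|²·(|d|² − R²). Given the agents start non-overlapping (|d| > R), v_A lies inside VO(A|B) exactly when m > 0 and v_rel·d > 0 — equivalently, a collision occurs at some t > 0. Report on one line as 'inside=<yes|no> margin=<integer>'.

d = (0, -12),  |d|² = 144;  R = 7+1 = 8,  c = 144−8² = 80
v_rel = (2, -10),  |v_rel|² = 104;  v_rel·d = (2)·(0) + (-10)·(-12) = 120
104·t² − 240·t + 80 = 0  ⇒  m = 120² − 104·80 = 6080
m = 6080 > 0,  v_rel·d = 120 > 0  ⇒  inside

inside=yes margin=6080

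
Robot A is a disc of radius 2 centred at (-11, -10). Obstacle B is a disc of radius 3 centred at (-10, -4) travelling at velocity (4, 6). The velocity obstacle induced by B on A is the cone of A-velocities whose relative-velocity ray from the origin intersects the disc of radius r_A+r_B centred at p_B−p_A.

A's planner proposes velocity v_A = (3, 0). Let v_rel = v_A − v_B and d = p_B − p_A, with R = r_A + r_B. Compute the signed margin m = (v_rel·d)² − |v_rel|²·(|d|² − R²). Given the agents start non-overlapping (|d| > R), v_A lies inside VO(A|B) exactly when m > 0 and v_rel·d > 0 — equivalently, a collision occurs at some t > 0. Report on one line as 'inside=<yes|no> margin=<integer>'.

d = (1, 6),  |d|² = 37;  R = 2+3 = 5,  c = 37−5² = 12
v_rel = (-1, -6),  |v_rel|² = 37;  v_rel·d = (-1)·(1) + (-6)·(6) = -37
37·t² + 74·t + 12 = 0  ⇒  m = (-37)² − 37·12 = 925
m = 925 > 0,  v_rel·d = -37 < 0  ⇒  outside

inside=no margin=925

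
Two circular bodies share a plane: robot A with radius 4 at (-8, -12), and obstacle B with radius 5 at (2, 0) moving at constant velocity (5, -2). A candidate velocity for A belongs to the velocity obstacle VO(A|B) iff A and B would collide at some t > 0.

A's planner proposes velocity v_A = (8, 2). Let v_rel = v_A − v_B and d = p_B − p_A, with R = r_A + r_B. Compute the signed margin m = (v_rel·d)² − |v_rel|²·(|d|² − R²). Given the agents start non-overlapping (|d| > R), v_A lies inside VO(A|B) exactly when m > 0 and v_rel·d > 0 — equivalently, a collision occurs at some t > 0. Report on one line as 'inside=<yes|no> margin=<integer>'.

d = (10, 12),  |d|² = 244;  R = 4+5 = 9,  c = 244−9² = 163
v_rel = (3, 4),  |v_rel|² = 25;  v_rel·d = (3)·(10) + (4)·(12) = 78
25·t² − 156·t + 163 = 0  ⇒  m = 78² − 25·163 = 2009
m = 2009 > 0,  v_rel·d = 78 > 0  ⇒  inside

inside=yes margin=2009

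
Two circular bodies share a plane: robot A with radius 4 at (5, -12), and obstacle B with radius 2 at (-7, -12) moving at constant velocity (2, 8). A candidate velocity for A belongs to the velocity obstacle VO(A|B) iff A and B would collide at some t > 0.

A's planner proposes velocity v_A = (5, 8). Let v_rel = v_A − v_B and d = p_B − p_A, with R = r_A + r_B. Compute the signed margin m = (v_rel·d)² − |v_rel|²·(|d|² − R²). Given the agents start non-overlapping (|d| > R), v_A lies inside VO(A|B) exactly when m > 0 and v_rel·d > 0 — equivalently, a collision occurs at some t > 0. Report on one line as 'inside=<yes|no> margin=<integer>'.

d = (-12, 0),  |d|² = 144;  R = 4+2 = 6,  c = 144−6² = 108
v_rel = (3, 0),  |v_rel|² = 9;  v_rel·d = (3)·(-12) + (0)·(0) = -36
9·t² + 72·t + 108 = 0  ⇒  m = (-36)² − 9·108 = 324
m = 324 > 0,  v_rel·d = -36 < 0  ⇒  outside

inside=no margin=324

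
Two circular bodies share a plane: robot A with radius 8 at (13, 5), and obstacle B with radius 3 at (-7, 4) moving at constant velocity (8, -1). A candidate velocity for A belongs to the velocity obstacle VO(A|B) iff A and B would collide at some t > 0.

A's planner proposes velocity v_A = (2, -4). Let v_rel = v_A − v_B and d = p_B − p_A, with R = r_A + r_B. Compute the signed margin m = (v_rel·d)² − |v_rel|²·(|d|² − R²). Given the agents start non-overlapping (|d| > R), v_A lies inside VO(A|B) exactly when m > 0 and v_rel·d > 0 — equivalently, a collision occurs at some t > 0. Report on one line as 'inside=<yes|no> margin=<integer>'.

d = (-20, -1),  |d|² = 401;  R = 8+3 = 11,  c = 401−11² = 280
v_rel = (-6, -3),  |v_rel|² = 45;  v_rel·d = (-6)·(-20) + (-3)·(-1) = 123
45·t² − 246·t + 280 = 0  ⇒  m = 123² − 45·280 = 2529
m = 2529 > 0,  v_rel·d = 123 > 0  ⇒  inside

inside=yes margin=2529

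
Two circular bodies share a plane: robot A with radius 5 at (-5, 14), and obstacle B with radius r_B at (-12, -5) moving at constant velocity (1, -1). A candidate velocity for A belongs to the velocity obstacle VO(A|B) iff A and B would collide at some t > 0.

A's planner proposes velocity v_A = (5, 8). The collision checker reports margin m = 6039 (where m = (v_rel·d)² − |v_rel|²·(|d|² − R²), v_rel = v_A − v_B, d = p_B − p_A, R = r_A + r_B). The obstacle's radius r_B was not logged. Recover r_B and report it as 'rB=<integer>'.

m = 6039
d = (-7, -19);  v_rel = (4, 9),  |v_rel|² = 97
v_rel×d = (4)·(-19) − (9)·(-7) = -13
since m = R²·97 − (-13)²:  R² = (169 + 6039) / 97 = 64
R = √64 = 8  ⇒  r_B = 8 − 5 = 3

rB=3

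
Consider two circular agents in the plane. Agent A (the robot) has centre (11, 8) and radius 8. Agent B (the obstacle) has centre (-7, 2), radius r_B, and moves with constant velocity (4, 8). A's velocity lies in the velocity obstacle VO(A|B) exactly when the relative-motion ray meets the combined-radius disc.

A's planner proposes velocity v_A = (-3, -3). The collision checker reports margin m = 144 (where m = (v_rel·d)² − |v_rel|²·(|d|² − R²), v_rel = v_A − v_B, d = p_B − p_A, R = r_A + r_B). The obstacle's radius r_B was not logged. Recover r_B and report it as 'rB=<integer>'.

m = 144
d = (-18, -6);  v_rel = (-7, -11),  |v_rel|² = 170
v_rel×d = (-7)·(-6) − (-11)·(-18) = -156
since m = R²·170 − (-156)²:  R² = (24336 + 144) / 170 = 144
R = √144 = 12  ⇒  r_B = 12 − 8 = 4

rB=4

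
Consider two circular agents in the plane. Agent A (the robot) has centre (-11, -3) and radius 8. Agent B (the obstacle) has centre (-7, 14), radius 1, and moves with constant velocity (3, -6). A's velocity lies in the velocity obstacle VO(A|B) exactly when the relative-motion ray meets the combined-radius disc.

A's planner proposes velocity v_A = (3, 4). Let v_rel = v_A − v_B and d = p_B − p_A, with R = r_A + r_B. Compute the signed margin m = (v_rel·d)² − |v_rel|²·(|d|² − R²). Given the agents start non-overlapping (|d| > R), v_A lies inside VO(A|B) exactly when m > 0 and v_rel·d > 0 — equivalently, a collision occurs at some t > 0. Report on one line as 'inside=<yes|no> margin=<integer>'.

d = (4, 17),  |d|² = 305;  R = 8+1 = 9,  c = 305−9² = 224
v_rel = (0, 10),  |v_rel|² = 100;  v_rel·d = (0)·(4) + (10)·(17) = 170
100·t² − 340·t + 224 = 0  ⇒  m = 170² − 100·224 = 6500
m = 6500 > 0,  v_rel·d = 170 > 0  ⇒  inside

inside=yes margin=6500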